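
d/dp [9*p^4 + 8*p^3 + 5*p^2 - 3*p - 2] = 36*p^3 + 24*p^2 + 10*p - 3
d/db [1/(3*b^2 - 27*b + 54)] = (9 - 2*b)/(3*(b^2 - 9*b + 18)^2)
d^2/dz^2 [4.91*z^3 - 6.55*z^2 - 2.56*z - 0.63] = 29.46*z - 13.1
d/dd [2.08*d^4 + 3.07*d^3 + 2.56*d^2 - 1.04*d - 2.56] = 8.32*d^3 + 9.21*d^2 + 5.12*d - 1.04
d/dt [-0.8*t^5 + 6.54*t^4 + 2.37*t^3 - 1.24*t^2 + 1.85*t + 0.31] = -4.0*t^4 + 26.16*t^3 + 7.11*t^2 - 2.48*t + 1.85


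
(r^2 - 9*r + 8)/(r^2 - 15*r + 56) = (r - 1)/(r - 7)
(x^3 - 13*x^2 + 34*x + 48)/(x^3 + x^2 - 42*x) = (x^2 - 7*x - 8)/(x*(x + 7))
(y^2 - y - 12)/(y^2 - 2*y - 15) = (y - 4)/(y - 5)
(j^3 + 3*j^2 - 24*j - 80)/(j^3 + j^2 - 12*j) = (j^2 - j - 20)/(j*(j - 3))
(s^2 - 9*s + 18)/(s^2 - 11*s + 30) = (s - 3)/(s - 5)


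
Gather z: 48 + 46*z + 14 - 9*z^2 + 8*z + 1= -9*z^2 + 54*z + 63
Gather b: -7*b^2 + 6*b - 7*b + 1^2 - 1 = -7*b^2 - b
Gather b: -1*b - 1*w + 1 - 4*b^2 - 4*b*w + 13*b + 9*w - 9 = -4*b^2 + b*(12 - 4*w) + 8*w - 8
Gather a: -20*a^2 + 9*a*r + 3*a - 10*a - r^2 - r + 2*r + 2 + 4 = -20*a^2 + a*(9*r - 7) - r^2 + r + 6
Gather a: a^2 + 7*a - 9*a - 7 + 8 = a^2 - 2*a + 1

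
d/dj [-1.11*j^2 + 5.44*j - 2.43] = 5.44 - 2.22*j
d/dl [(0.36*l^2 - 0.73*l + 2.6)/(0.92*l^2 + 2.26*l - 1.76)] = (1.4852*l^2 - 6.0512*l - 4.5912)/(0.8464*l^4 + 4.1584*l^3 + 1.8692*l^2 - 7.9552*l + 3.0976)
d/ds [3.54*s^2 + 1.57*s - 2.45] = 7.08*s + 1.57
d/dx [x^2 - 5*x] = 2*x - 5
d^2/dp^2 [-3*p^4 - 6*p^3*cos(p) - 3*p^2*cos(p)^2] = 6*p^3*cos(p) + 36*p^2*sin(p) + 6*p^2*cos(2*p) - 36*p^2 + 12*p*sin(2*p) - 36*p*cos(p) - 3*cos(2*p) - 3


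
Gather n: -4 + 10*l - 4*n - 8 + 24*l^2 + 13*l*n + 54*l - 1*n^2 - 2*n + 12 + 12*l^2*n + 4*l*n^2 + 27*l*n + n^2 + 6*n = 24*l^2 + 4*l*n^2 + 64*l + n*(12*l^2 + 40*l)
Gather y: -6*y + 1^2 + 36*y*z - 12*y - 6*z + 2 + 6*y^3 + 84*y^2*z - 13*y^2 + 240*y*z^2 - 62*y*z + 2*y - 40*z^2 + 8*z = 6*y^3 + y^2*(84*z - 13) + y*(240*z^2 - 26*z - 16) - 40*z^2 + 2*z + 3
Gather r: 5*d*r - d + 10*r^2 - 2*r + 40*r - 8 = -d + 10*r^2 + r*(5*d + 38) - 8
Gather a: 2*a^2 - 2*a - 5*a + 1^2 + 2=2*a^2 - 7*a + 3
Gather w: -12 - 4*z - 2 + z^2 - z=z^2 - 5*z - 14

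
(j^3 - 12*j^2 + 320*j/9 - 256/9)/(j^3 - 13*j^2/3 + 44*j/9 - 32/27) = 3*(j - 8)/(3*j - 1)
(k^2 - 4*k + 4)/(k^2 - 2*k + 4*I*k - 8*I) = (k - 2)/(k + 4*I)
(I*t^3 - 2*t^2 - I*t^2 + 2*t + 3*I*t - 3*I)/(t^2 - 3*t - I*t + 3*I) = (I*t^2 - t*(3 + I) + 3)/(t - 3)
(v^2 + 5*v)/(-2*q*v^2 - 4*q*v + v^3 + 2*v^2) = (-v - 5)/(2*q*v + 4*q - v^2 - 2*v)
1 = 1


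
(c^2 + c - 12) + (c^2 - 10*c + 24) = 2*c^2 - 9*c + 12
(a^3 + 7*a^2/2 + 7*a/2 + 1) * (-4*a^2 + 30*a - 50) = -4*a^5 + 16*a^4 + 41*a^3 - 74*a^2 - 145*a - 50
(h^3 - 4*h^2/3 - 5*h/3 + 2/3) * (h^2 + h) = h^5 - h^4/3 - 3*h^3 - h^2 + 2*h/3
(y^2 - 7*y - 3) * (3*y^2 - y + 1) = 3*y^4 - 22*y^3 - y^2 - 4*y - 3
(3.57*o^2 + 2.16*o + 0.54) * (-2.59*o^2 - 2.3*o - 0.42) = -9.2463*o^4 - 13.8054*o^3 - 7.866*o^2 - 2.1492*o - 0.2268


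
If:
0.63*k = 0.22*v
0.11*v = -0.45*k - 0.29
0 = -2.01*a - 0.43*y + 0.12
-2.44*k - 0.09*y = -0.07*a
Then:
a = -1.83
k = -0.38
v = -1.09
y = 8.85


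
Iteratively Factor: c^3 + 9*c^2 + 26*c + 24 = (c + 2)*(c^2 + 7*c + 12) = (c + 2)*(c + 3)*(c + 4)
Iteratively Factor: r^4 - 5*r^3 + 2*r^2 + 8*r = (r - 2)*(r^3 - 3*r^2 - 4*r) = (r - 4)*(r - 2)*(r^2 + r) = (r - 4)*(r - 2)*(r + 1)*(r)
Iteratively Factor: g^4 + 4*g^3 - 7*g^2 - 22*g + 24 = (g - 1)*(g^3 + 5*g^2 - 2*g - 24) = (g - 2)*(g - 1)*(g^2 + 7*g + 12) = (g - 2)*(g - 1)*(g + 4)*(g + 3)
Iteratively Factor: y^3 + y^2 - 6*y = (y)*(y^2 + y - 6) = y*(y - 2)*(y + 3)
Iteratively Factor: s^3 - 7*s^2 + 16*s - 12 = (s - 2)*(s^2 - 5*s + 6) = (s - 2)^2*(s - 3)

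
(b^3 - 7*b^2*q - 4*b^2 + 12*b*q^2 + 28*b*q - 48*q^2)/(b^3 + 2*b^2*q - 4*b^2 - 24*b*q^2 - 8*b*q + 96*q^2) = (b - 3*q)/(b + 6*q)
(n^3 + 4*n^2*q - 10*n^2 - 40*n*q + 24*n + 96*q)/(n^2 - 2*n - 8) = (n^2 + 4*n*q - 6*n - 24*q)/(n + 2)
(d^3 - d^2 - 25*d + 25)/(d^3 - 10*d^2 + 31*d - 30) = (d^2 + 4*d - 5)/(d^2 - 5*d + 6)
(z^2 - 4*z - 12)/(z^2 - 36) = (z + 2)/(z + 6)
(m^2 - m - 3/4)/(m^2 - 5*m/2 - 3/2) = (m - 3/2)/(m - 3)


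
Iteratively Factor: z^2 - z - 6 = (z + 2)*(z - 3)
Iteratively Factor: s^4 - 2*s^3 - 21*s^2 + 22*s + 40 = (s + 1)*(s^3 - 3*s^2 - 18*s + 40) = (s - 2)*(s + 1)*(s^2 - s - 20) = (s - 2)*(s + 1)*(s + 4)*(s - 5)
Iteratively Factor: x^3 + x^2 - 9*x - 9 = (x - 3)*(x^2 + 4*x + 3) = (x - 3)*(x + 3)*(x + 1)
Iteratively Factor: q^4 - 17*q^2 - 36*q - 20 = (q + 1)*(q^3 - q^2 - 16*q - 20) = (q + 1)*(q + 2)*(q^2 - 3*q - 10) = (q + 1)*(q + 2)^2*(q - 5)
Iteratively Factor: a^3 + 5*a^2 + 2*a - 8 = (a + 2)*(a^2 + 3*a - 4) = (a - 1)*(a + 2)*(a + 4)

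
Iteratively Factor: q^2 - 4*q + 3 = (q - 3)*(q - 1)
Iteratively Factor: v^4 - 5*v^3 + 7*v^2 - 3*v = (v - 1)*(v^3 - 4*v^2 + 3*v) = (v - 3)*(v - 1)*(v^2 - v) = (v - 3)*(v - 1)^2*(v)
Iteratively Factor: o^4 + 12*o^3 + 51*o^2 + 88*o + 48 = (o + 4)*(o^3 + 8*o^2 + 19*o + 12) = (o + 3)*(o + 4)*(o^2 + 5*o + 4) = (o + 3)*(o + 4)^2*(o + 1)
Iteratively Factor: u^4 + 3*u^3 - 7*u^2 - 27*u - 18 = (u + 1)*(u^3 + 2*u^2 - 9*u - 18) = (u + 1)*(u + 2)*(u^2 - 9) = (u - 3)*(u + 1)*(u + 2)*(u + 3)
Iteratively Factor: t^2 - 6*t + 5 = (t - 5)*(t - 1)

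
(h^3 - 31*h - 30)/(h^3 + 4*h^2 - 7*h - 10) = (h - 6)/(h - 2)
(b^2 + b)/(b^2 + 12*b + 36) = b*(b + 1)/(b^2 + 12*b + 36)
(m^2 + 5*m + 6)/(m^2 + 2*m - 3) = (m + 2)/(m - 1)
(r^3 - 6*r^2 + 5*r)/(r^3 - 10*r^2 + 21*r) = (r^2 - 6*r + 5)/(r^2 - 10*r + 21)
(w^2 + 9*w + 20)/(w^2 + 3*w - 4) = (w + 5)/(w - 1)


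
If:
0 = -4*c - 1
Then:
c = -1/4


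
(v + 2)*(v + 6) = v^2 + 8*v + 12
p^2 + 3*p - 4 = (p - 1)*(p + 4)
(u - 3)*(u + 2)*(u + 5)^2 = u^4 + 9*u^3 + 9*u^2 - 85*u - 150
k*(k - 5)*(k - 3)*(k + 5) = k^4 - 3*k^3 - 25*k^2 + 75*k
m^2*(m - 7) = m^3 - 7*m^2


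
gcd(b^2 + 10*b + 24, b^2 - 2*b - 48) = b + 6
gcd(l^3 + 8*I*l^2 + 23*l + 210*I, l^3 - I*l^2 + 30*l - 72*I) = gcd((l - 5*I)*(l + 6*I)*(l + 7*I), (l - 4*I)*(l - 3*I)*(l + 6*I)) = l + 6*I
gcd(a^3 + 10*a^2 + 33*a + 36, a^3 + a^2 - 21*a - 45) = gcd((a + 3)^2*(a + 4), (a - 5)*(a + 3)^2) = a^2 + 6*a + 9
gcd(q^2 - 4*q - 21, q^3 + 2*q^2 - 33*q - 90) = q + 3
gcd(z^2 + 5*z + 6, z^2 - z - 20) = 1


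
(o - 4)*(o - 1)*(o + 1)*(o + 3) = o^4 - o^3 - 13*o^2 + o + 12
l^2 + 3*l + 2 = (l + 1)*(l + 2)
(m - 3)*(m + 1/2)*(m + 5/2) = m^3 - 31*m/4 - 15/4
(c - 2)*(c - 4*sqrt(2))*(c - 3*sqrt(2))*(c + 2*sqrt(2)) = c^4 - 5*sqrt(2)*c^3 - 2*c^3 - 4*c^2 + 10*sqrt(2)*c^2 + 8*c + 48*sqrt(2)*c - 96*sqrt(2)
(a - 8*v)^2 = a^2 - 16*a*v + 64*v^2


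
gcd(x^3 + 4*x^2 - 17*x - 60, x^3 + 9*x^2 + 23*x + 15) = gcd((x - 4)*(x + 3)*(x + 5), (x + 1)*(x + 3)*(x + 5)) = x^2 + 8*x + 15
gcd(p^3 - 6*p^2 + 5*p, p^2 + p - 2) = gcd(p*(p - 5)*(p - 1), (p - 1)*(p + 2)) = p - 1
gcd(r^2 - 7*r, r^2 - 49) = r - 7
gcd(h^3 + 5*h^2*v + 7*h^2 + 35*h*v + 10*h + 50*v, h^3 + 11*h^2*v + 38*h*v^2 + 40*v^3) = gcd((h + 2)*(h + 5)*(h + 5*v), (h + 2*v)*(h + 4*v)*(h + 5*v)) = h + 5*v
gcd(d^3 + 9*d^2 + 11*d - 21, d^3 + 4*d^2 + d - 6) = d^2 + 2*d - 3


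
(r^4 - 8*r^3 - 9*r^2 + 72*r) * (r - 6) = r^5 - 14*r^4 + 39*r^3 + 126*r^2 - 432*r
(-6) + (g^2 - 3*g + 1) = g^2 - 3*g - 5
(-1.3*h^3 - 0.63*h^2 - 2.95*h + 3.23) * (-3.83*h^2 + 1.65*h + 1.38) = 4.979*h^5 + 0.2679*h^4 + 8.465*h^3 - 18.1078*h^2 + 1.2585*h + 4.4574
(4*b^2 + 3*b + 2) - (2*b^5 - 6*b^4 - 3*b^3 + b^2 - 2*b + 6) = -2*b^5 + 6*b^4 + 3*b^3 + 3*b^2 + 5*b - 4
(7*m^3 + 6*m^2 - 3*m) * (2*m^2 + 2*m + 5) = 14*m^5 + 26*m^4 + 41*m^3 + 24*m^2 - 15*m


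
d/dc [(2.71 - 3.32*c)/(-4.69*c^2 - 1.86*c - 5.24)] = (-15.5708*c^2 + 25.4198*c + 22.4374)/(21.9961*c^4 + 17.4468*c^3 + 52.6108*c^2 + 19.4928*c + 27.4576)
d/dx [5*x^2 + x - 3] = 10*x + 1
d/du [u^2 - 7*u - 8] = 2*u - 7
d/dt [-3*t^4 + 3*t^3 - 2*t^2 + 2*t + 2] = -12*t^3 + 9*t^2 - 4*t + 2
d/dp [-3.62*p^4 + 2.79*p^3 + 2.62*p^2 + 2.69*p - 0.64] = -14.48*p^3 + 8.37*p^2 + 5.24*p + 2.69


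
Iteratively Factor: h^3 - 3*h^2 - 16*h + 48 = (h - 4)*(h^2 + h - 12) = (h - 4)*(h + 4)*(h - 3)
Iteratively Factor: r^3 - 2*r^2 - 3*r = (r + 1)*(r^2 - 3*r) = (r - 3)*(r + 1)*(r)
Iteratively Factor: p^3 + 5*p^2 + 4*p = (p + 1)*(p^2 + 4*p) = p*(p + 1)*(p + 4)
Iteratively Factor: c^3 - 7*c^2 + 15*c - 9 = (c - 3)*(c^2 - 4*c + 3) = (c - 3)*(c - 1)*(c - 3)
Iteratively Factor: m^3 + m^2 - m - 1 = (m - 1)*(m^2 + 2*m + 1) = (m - 1)*(m + 1)*(m + 1)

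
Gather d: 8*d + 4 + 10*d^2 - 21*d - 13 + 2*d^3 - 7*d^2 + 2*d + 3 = 2*d^3 + 3*d^2 - 11*d - 6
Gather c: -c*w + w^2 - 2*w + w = -c*w + w^2 - w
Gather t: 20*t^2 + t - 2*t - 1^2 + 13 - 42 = 20*t^2 - t - 30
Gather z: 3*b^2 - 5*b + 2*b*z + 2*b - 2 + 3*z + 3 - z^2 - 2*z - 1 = 3*b^2 - 3*b - z^2 + z*(2*b + 1)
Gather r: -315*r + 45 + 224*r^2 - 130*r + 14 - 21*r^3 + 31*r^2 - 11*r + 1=-21*r^3 + 255*r^2 - 456*r + 60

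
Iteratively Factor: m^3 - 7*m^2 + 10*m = (m - 2)*(m^2 - 5*m) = m*(m - 2)*(m - 5)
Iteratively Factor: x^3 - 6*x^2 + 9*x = (x - 3)*(x^2 - 3*x) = (x - 3)^2*(x)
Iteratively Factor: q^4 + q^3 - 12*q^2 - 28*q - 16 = (q + 2)*(q^3 - q^2 - 10*q - 8) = (q + 2)^2*(q^2 - 3*q - 4) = (q - 4)*(q + 2)^2*(q + 1)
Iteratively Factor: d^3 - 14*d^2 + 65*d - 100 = (d - 5)*(d^2 - 9*d + 20) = (d - 5)^2*(d - 4)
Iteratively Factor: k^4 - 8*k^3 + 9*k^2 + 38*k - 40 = (k - 4)*(k^3 - 4*k^2 - 7*k + 10) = (k - 4)*(k + 2)*(k^2 - 6*k + 5) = (k - 5)*(k - 4)*(k + 2)*(k - 1)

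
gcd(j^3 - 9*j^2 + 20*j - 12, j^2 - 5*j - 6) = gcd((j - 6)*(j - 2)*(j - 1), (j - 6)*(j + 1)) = j - 6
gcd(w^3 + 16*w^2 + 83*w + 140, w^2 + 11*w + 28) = w^2 + 11*w + 28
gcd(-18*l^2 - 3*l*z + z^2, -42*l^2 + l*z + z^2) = -6*l + z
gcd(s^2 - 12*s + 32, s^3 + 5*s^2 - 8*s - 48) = 1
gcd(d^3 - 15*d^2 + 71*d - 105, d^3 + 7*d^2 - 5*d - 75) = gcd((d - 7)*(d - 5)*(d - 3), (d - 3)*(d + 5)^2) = d - 3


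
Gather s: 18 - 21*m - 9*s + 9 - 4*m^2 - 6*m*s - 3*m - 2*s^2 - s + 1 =-4*m^2 - 24*m - 2*s^2 + s*(-6*m - 10) + 28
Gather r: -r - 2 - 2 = -r - 4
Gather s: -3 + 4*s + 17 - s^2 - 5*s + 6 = -s^2 - s + 20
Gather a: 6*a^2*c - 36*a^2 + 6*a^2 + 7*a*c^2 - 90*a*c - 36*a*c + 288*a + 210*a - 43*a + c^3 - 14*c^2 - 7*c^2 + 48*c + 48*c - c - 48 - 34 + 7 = a^2*(6*c - 30) + a*(7*c^2 - 126*c + 455) + c^3 - 21*c^2 + 95*c - 75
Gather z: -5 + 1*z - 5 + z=2*z - 10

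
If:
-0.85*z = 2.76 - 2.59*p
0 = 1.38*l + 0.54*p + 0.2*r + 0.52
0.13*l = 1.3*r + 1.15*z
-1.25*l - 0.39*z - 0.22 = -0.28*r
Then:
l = -0.78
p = 1.44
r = -1.10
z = 1.15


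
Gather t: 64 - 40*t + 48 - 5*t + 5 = 117 - 45*t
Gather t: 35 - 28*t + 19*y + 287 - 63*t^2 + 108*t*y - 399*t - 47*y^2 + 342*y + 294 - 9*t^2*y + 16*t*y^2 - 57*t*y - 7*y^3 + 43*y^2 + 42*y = t^2*(-9*y - 63) + t*(16*y^2 + 51*y - 427) - 7*y^3 - 4*y^2 + 403*y + 616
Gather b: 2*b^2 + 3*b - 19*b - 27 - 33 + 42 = 2*b^2 - 16*b - 18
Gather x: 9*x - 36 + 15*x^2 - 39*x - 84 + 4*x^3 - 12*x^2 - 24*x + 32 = 4*x^3 + 3*x^2 - 54*x - 88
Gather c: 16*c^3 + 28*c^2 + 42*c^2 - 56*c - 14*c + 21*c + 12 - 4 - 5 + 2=16*c^3 + 70*c^2 - 49*c + 5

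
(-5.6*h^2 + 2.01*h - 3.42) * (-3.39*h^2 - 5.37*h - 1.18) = 18.984*h^4 + 23.2581*h^3 + 7.4081*h^2 + 15.9936*h + 4.0356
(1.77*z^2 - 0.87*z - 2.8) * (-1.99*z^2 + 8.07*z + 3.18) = -3.5223*z^4 + 16.0152*z^3 + 4.1797*z^2 - 25.3626*z - 8.904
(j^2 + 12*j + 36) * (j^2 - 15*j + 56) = j^4 - 3*j^3 - 88*j^2 + 132*j + 2016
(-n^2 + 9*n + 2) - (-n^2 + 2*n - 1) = 7*n + 3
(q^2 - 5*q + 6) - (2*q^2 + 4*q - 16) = -q^2 - 9*q + 22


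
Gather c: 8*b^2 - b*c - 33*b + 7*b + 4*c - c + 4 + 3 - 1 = 8*b^2 - 26*b + c*(3 - b) + 6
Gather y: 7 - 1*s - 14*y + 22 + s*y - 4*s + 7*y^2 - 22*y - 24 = -5*s + 7*y^2 + y*(s - 36) + 5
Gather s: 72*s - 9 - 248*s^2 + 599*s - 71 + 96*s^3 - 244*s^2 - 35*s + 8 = 96*s^3 - 492*s^2 + 636*s - 72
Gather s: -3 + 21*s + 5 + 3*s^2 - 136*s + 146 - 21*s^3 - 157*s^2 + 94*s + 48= -21*s^3 - 154*s^2 - 21*s + 196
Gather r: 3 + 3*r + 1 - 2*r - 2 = r + 2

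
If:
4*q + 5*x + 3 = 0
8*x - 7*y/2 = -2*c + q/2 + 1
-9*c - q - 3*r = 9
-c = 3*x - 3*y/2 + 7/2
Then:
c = 13*y/14 - 171/14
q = -5*y/21 - 92/21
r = 4423/126 - 341*y/126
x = 4*y/21 + 61/21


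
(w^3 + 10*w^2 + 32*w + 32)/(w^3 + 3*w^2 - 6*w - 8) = (w^2 + 6*w + 8)/(w^2 - w - 2)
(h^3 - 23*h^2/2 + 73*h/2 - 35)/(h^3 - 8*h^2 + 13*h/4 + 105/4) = 2*(h - 2)/(2*h + 3)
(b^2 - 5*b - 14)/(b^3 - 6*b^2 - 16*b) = (b - 7)/(b*(b - 8))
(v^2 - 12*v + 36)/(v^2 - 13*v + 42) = (v - 6)/(v - 7)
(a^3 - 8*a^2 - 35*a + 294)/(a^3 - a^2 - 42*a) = (a - 7)/a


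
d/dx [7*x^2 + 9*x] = 14*x + 9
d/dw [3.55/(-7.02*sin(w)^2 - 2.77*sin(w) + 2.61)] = (49.842*sin(w) + 9.8335)*cos(w)/(7.02*sin(w)^2 + 2.77*sin(w) - 2.61)^2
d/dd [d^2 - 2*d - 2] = 2*d - 2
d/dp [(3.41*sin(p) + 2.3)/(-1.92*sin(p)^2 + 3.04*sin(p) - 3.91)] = (6.5472*sin(p)^2 + 8.832*sin(p) - 20.3251)*cos(p)/(3.6864*sin(p)^4 - 11.6736*sin(p)^3 + 24.256*sin(p)^2 - 23.7728*sin(p) + 15.2881)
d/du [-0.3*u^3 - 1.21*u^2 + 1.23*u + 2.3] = -0.9*u^2 - 2.42*u + 1.23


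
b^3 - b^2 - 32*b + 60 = (b - 5)*(b - 2)*(b + 6)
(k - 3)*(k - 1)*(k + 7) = k^3 + 3*k^2 - 25*k + 21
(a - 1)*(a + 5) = a^2 + 4*a - 5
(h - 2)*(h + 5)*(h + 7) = h^3 + 10*h^2 + 11*h - 70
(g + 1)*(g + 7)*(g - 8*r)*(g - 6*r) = g^4 - 14*g^3*r + 8*g^3 + 48*g^2*r^2 - 112*g^2*r + 7*g^2 + 384*g*r^2 - 98*g*r + 336*r^2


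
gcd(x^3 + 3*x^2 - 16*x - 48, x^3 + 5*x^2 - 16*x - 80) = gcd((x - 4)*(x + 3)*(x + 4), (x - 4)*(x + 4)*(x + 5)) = x^2 - 16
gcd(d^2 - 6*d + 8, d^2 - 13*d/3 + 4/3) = d - 4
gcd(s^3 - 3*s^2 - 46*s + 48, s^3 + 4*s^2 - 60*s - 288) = s^2 - 2*s - 48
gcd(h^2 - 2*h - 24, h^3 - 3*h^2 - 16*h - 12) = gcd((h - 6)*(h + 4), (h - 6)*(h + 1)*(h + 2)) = h - 6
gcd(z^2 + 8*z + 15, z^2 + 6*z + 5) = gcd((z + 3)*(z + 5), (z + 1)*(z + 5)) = z + 5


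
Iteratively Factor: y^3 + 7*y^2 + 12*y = (y)*(y^2 + 7*y + 12) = y*(y + 4)*(y + 3)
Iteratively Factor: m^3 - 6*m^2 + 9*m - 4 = (m - 4)*(m^2 - 2*m + 1) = (m - 4)*(m - 1)*(m - 1)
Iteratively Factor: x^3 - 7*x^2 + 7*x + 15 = (x - 3)*(x^2 - 4*x - 5) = (x - 5)*(x - 3)*(x + 1)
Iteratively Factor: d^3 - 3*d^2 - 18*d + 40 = (d + 4)*(d^2 - 7*d + 10) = (d - 2)*(d + 4)*(d - 5)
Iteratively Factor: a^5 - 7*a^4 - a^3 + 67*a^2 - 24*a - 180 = (a - 5)*(a^4 - 2*a^3 - 11*a^2 + 12*a + 36) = (a - 5)*(a - 3)*(a^3 + a^2 - 8*a - 12) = (a - 5)*(a - 3)*(a + 2)*(a^2 - a - 6) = (a - 5)*(a - 3)*(a + 2)^2*(a - 3)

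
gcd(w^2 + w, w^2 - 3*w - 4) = w + 1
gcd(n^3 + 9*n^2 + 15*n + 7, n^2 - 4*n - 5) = n + 1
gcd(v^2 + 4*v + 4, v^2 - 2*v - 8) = v + 2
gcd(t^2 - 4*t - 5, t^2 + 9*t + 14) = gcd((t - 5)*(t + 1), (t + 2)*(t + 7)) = 1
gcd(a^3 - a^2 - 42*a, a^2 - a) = a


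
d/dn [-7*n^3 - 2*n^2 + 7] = n*(-21*n - 4)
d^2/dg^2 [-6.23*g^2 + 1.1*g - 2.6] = -12.4600000000000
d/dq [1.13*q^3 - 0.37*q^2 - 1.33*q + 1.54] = 3.39*q^2 - 0.74*q - 1.33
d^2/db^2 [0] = 0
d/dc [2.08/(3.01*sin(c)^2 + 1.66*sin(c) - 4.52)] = -(12.5216*sin(c) + 3.4528)*cos(c)/(3.01*sin(c)^2 + 1.66*sin(c) - 4.52)^2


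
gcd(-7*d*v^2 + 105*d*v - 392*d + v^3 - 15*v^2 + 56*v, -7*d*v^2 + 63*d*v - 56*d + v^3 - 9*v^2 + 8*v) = -7*d*v + 56*d + v^2 - 8*v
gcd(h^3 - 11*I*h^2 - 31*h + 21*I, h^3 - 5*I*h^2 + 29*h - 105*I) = h^2 - 10*I*h - 21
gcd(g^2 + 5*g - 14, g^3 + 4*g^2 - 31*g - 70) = g + 7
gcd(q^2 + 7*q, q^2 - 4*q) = q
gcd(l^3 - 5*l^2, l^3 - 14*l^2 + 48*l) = l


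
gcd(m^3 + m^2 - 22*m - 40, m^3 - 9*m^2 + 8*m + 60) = m^2 - 3*m - 10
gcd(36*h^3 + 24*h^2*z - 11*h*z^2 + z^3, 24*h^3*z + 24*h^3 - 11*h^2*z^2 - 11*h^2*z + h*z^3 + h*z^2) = 1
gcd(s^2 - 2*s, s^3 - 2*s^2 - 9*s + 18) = s - 2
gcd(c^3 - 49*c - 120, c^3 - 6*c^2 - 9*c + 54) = c + 3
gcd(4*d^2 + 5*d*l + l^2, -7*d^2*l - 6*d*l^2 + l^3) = d + l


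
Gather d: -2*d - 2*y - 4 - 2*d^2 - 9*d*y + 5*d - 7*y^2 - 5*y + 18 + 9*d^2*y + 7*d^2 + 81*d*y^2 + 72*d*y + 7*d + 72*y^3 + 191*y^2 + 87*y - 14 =d^2*(9*y + 5) + d*(81*y^2 + 63*y + 10) + 72*y^3 + 184*y^2 + 80*y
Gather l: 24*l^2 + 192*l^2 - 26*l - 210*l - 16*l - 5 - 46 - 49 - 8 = 216*l^2 - 252*l - 108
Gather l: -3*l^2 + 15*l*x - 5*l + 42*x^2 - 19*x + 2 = -3*l^2 + l*(15*x - 5) + 42*x^2 - 19*x + 2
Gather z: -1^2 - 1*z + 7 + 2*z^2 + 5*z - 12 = 2*z^2 + 4*z - 6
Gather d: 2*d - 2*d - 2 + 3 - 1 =0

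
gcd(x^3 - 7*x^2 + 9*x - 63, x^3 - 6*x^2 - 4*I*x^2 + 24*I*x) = 1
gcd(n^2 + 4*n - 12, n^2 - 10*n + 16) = n - 2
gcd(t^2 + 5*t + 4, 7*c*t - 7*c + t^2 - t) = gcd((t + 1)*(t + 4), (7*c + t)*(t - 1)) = 1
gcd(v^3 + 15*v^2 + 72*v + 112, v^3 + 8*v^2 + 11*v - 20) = v + 4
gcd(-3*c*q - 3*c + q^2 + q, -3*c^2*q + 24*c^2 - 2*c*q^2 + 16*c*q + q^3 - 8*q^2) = -3*c + q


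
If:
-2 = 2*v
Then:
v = -1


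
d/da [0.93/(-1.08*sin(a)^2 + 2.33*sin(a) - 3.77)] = (2.0088*sin(a) - 2.1669)*cos(a)/(1.08*sin(a)^2 - 2.33*sin(a) + 3.77)^2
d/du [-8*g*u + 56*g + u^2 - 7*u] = -8*g + 2*u - 7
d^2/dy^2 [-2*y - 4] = 0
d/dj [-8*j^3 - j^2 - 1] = 2*j*(-12*j - 1)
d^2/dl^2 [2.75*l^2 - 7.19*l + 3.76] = 5.50000000000000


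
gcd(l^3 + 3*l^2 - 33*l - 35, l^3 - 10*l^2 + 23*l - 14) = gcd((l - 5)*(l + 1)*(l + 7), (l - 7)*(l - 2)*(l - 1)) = 1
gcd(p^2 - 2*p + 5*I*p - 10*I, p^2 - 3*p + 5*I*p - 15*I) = p + 5*I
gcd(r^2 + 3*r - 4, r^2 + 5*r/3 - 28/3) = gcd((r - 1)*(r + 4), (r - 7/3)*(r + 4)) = r + 4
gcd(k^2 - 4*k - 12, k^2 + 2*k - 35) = 1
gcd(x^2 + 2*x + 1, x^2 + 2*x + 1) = x^2 + 2*x + 1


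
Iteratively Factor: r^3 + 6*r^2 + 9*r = (r + 3)*(r^2 + 3*r) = (r + 3)^2*(r)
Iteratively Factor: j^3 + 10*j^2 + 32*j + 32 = (j + 4)*(j^2 + 6*j + 8) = (j + 2)*(j + 4)*(j + 4)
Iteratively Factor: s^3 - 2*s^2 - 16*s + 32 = (s + 4)*(s^2 - 6*s + 8) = (s - 4)*(s + 4)*(s - 2)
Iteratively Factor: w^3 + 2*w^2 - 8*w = (w - 2)*(w^2 + 4*w) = w*(w - 2)*(w + 4)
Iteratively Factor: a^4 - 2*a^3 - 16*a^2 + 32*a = (a + 4)*(a^3 - 6*a^2 + 8*a) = (a - 4)*(a + 4)*(a^2 - 2*a) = a*(a - 4)*(a + 4)*(a - 2)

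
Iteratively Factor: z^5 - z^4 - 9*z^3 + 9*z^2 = (z - 3)*(z^4 + 2*z^3 - 3*z^2) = (z - 3)*(z - 1)*(z^3 + 3*z^2) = z*(z - 3)*(z - 1)*(z^2 + 3*z) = z*(z - 3)*(z - 1)*(z + 3)*(z)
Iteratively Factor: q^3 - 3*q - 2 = (q + 1)*(q^2 - q - 2) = (q - 2)*(q + 1)*(q + 1)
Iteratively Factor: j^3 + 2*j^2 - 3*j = (j + 3)*(j^2 - j) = j*(j + 3)*(j - 1)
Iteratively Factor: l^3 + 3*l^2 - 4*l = (l)*(l^2 + 3*l - 4) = l*(l - 1)*(l + 4)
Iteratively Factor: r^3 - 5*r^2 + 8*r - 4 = (r - 1)*(r^2 - 4*r + 4) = (r - 2)*(r - 1)*(r - 2)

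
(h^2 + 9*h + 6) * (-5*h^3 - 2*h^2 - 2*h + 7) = -5*h^5 - 47*h^4 - 50*h^3 - 23*h^2 + 51*h + 42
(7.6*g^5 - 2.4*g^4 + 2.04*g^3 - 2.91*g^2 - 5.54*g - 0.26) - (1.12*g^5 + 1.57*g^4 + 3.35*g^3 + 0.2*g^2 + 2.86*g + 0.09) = 6.48*g^5 - 3.97*g^4 - 1.31*g^3 - 3.11*g^2 - 8.4*g - 0.35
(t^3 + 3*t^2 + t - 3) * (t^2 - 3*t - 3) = t^5 - 11*t^3 - 15*t^2 + 6*t + 9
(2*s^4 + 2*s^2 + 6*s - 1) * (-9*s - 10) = -18*s^5 - 20*s^4 - 18*s^3 - 74*s^2 - 51*s + 10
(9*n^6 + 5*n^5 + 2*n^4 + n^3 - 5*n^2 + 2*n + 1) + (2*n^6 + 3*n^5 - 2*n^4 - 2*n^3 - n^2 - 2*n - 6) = 11*n^6 + 8*n^5 - n^3 - 6*n^2 - 5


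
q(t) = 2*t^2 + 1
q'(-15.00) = -60.00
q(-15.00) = 451.00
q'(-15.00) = -60.00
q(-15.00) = 451.00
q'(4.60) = 18.40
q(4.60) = 43.32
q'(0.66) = 2.64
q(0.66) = 1.87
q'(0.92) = 3.68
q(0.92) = 2.69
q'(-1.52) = -6.08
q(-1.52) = 5.62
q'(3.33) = 13.32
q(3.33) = 23.18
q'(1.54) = 6.16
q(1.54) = 5.74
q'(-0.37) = -1.48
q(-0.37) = 1.27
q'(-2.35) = -9.40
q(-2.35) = 12.04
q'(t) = 4*t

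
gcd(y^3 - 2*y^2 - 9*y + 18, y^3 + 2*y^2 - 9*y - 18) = y^2 - 9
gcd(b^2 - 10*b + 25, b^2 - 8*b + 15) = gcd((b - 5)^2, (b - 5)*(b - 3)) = b - 5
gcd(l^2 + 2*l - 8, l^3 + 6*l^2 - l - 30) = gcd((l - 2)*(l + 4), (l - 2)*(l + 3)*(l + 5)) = l - 2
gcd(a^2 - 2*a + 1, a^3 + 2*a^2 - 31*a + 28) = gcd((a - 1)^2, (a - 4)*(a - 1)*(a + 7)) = a - 1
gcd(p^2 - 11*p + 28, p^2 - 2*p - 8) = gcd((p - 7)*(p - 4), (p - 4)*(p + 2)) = p - 4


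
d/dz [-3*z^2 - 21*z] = -6*z - 21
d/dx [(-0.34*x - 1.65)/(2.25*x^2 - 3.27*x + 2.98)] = (0.765*x^2 + 7.425*x - 6.4087)/(5.0625*x^4 - 14.715*x^3 + 24.1029*x^2 - 19.4892*x + 8.8804)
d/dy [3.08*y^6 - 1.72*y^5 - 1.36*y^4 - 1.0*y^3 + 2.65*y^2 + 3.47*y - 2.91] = 18.48*y^5 - 8.6*y^4 - 5.44*y^3 - 3.0*y^2 + 5.3*y + 3.47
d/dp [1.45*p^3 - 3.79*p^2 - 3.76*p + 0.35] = 4.35*p^2 - 7.58*p - 3.76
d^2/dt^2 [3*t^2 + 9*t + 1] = 6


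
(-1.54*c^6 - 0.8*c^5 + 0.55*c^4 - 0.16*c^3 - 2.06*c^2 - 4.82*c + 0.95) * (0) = 0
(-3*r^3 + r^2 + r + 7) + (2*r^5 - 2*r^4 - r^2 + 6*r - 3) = 2*r^5 - 2*r^4 - 3*r^3 + 7*r + 4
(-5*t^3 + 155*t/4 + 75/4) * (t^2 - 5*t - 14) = -5*t^5 + 25*t^4 + 435*t^3/4 - 175*t^2 - 2545*t/4 - 525/2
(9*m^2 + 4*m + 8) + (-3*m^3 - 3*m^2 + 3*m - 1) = -3*m^3 + 6*m^2 + 7*m + 7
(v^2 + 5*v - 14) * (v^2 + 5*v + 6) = v^4 + 10*v^3 + 17*v^2 - 40*v - 84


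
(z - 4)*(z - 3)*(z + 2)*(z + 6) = z^4 + z^3 - 32*z^2 + 12*z + 144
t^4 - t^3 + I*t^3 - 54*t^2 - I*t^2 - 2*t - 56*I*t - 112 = (t - 8)*(t + 7)*(t - I)*(t + 2*I)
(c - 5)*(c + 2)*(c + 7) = c^3 + 4*c^2 - 31*c - 70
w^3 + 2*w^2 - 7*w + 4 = (w - 1)^2*(w + 4)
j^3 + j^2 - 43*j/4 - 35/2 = (j - 7/2)*(j + 2)*(j + 5/2)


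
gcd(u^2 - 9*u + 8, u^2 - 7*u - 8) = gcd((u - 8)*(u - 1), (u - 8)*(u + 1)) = u - 8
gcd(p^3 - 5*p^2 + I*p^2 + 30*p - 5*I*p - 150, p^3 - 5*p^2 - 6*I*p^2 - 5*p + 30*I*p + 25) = p^2 + p*(-5 - 5*I) + 25*I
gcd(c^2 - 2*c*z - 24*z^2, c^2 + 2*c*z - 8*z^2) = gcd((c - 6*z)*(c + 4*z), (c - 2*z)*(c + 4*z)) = c + 4*z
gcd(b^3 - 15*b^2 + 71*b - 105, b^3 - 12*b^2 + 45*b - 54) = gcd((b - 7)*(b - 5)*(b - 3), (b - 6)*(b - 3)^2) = b - 3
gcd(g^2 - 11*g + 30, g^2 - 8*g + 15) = g - 5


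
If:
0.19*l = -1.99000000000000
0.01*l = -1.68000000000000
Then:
No Solution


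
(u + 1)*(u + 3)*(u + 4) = u^3 + 8*u^2 + 19*u + 12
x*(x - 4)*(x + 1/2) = x^3 - 7*x^2/2 - 2*x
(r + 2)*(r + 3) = r^2 + 5*r + 6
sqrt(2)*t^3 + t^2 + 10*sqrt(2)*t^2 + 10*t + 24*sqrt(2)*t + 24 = (t + 4)*(t + 6)*(sqrt(2)*t + 1)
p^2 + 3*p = p*(p + 3)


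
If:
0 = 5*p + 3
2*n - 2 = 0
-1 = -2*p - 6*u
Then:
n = 1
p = -3/5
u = 11/30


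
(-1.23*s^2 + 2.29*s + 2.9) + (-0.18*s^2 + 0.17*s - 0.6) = -1.41*s^2 + 2.46*s + 2.3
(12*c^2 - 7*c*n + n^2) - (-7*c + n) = 12*c^2 - 7*c*n + 7*c + n^2 - n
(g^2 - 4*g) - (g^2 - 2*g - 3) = 3 - 2*g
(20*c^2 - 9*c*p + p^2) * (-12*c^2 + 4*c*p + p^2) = -240*c^4 + 188*c^3*p - 28*c^2*p^2 - 5*c*p^3 + p^4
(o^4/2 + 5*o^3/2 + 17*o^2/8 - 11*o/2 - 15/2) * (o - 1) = o^5/2 + 2*o^4 - 3*o^3/8 - 61*o^2/8 - 2*o + 15/2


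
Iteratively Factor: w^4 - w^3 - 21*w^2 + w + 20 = (w - 1)*(w^3 - 21*w - 20) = (w - 1)*(w + 1)*(w^2 - w - 20) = (w - 1)*(w + 1)*(w + 4)*(w - 5)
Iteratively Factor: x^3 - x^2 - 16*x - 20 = (x + 2)*(x^2 - 3*x - 10) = (x + 2)^2*(x - 5)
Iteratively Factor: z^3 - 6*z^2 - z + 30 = (z - 3)*(z^2 - 3*z - 10) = (z - 3)*(z + 2)*(z - 5)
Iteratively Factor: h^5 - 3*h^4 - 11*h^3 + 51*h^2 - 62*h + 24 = (h - 2)*(h^4 - h^3 - 13*h^2 + 25*h - 12) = (h - 2)*(h - 1)*(h^3 - 13*h + 12) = (h - 2)*(h - 1)*(h + 4)*(h^2 - 4*h + 3) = (h - 3)*(h - 2)*(h - 1)*(h + 4)*(h - 1)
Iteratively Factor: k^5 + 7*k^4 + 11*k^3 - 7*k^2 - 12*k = (k + 3)*(k^4 + 4*k^3 - k^2 - 4*k) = (k + 3)*(k + 4)*(k^3 - k) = k*(k + 3)*(k + 4)*(k^2 - 1) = k*(k - 1)*(k + 3)*(k + 4)*(k + 1)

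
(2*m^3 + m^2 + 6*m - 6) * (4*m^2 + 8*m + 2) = 8*m^5 + 20*m^4 + 36*m^3 + 26*m^2 - 36*m - 12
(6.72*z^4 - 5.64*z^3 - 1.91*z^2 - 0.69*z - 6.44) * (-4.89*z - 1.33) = -32.8608*z^5 + 18.642*z^4 + 16.8411*z^3 + 5.9144*z^2 + 32.4093*z + 8.5652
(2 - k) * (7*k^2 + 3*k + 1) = -7*k^3 + 11*k^2 + 5*k + 2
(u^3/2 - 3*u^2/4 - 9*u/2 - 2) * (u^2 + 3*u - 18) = u^5/2 + 3*u^4/4 - 63*u^3/4 - 2*u^2 + 75*u + 36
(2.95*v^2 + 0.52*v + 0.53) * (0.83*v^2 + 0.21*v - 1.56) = 2.4485*v^4 + 1.0511*v^3 - 4.0529*v^2 - 0.6999*v - 0.8268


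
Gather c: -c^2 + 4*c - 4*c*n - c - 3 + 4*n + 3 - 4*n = -c^2 + c*(3 - 4*n)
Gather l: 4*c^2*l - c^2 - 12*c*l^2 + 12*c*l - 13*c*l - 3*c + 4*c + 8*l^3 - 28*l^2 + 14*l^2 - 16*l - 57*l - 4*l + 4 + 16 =-c^2 + c + 8*l^3 + l^2*(-12*c - 14) + l*(4*c^2 - c - 77) + 20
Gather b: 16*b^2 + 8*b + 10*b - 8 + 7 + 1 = 16*b^2 + 18*b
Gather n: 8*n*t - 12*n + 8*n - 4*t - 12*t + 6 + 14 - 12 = n*(8*t - 4) - 16*t + 8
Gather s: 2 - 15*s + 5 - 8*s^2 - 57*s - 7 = -8*s^2 - 72*s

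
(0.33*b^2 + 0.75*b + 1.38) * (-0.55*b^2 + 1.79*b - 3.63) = -0.1815*b^4 + 0.1782*b^3 - 0.6144*b^2 - 0.2523*b - 5.0094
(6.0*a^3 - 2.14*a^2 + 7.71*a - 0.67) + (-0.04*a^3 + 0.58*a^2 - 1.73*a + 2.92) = 5.96*a^3 - 1.56*a^2 + 5.98*a + 2.25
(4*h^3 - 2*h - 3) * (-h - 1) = -4*h^4 - 4*h^3 + 2*h^2 + 5*h + 3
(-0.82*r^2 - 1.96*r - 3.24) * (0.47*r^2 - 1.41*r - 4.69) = -0.3854*r^4 + 0.235*r^3 + 5.0866*r^2 + 13.7608*r + 15.1956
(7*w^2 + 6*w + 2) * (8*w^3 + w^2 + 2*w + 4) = 56*w^5 + 55*w^4 + 36*w^3 + 42*w^2 + 28*w + 8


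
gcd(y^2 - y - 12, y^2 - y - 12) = y^2 - y - 12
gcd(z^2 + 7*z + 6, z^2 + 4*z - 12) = z + 6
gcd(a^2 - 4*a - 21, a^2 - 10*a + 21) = a - 7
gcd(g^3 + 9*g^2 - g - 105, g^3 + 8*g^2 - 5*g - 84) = g^2 + 4*g - 21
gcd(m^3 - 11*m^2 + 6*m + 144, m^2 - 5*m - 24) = m^2 - 5*m - 24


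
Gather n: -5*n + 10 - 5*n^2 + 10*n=-5*n^2 + 5*n + 10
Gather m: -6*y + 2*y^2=2*y^2 - 6*y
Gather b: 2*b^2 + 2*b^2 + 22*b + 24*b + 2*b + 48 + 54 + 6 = 4*b^2 + 48*b + 108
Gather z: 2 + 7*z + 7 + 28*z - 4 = 35*z + 5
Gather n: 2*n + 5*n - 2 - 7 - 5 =7*n - 14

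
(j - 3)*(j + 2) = j^2 - j - 6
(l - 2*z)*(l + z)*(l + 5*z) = l^3 + 4*l^2*z - 7*l*z^2 - 10*z^3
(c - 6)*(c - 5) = c^2 - 11*c + 30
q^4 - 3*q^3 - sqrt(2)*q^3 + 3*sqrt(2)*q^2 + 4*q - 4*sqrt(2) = (q - 2)^2*(q + 1)*(q - sqrt(2))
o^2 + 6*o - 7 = (o - 1)*(o + 7)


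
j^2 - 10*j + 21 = (j - 7)*(j - 3)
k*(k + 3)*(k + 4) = k^3 + 7*k^2 + 12*k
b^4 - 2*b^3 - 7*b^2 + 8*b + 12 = (b - 3)*(b - 2)*(b + 1)*(b + 2)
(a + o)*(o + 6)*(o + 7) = a*o^2 + 13*a*o + 42*a + o^3 + 13*o^2 + 42*o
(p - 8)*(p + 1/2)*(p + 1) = p^3 - 13*p^2/2 - 23*p/2 - 4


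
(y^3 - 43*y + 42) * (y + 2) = y^4 + 2*y^3 - 43*y^2 - 44*y + 84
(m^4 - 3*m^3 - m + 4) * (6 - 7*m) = -7*m^5 + 27*m^4 - 18*m^3 + 7*m^2 - 34*m + 24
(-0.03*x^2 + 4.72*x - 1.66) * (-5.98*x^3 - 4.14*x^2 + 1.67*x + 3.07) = 0.1794*x^5 - 28.1014*x^4 - 9.6641*x^3 + 14.6627*x^2 + 11.7182*x - 5.0962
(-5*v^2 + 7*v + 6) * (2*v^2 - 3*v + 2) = -10*v^4 + 29*v^3 - 19*v^2 - 4*v + 12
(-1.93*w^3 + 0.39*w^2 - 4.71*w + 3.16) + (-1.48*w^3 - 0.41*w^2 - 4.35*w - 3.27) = -3.41*w^3 - 0.02*w^2 - 9.06*w - 0.11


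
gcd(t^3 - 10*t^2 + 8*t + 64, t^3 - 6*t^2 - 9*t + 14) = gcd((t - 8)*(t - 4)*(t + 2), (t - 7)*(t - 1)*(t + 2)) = t + 2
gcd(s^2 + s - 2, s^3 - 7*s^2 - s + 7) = s - 1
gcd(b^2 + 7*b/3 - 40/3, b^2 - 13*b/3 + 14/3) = 1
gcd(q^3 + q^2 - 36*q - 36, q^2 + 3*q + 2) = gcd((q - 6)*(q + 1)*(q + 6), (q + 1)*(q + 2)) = q + 1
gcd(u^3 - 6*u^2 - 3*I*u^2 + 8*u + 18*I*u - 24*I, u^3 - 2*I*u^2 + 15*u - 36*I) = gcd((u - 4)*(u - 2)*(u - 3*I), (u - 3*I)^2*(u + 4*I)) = u - 3*I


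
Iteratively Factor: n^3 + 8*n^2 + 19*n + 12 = (n + 1)*(n^2 + 7*n + 12) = (n + 1)*(n + 3)*(n + 4)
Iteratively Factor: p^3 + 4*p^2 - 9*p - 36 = (p + 4)*(p^2 - 9) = (p - 3)*(p + 4)*(p + 3)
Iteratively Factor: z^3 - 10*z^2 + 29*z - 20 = (z - 1)*(z^2 - 9*z + 20) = (z - 5)*(z - 1)*(z - 4)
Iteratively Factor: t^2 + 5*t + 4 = (t + 1)*(t + 4)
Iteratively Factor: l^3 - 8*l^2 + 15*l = (l)*(l^2 - 8*l + 15) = l*(l - 3)*(l - 5)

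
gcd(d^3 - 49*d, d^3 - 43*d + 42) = d + 7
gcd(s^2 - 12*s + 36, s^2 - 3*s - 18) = s - 6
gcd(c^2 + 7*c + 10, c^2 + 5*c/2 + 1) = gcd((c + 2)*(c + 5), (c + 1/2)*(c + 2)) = c + 2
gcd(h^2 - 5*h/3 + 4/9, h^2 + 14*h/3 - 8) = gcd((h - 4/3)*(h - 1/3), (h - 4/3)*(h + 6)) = h - 4/3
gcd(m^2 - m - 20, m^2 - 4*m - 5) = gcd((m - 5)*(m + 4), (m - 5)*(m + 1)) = m - 5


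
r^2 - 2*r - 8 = (r - 4)*(r + 2)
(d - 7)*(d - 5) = d^2 - 12*d + 35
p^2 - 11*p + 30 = (p - 6)*(p - 5)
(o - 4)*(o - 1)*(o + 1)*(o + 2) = o^4 - 2*o^3 - 9*o^2 + 2*o + 8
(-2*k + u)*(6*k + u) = -12*k^2 + 4*k*u + u^2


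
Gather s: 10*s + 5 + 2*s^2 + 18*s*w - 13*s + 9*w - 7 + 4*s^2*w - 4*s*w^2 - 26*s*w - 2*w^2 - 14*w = s^2*(4*w + 2) + s*(-4*w^2 - 8*w - 3) - 2*w^2 - 5*w - 2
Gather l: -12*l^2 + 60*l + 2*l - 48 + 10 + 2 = -12*l^2 + 62*l - 36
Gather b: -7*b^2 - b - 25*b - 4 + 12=-7*b^2 - 26*b + 8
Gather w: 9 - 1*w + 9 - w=18 - 2*w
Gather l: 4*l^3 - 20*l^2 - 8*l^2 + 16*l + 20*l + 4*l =4*l^3 - 28*l^2 + 40*l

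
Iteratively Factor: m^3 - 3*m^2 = (m)*(m^2 - 3*m) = m*(m - 3)*(m)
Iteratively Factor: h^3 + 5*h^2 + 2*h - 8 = (h - 1)*(h^2 + 6*h + 8) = (h - 1)*(h + 4)*(h + 2)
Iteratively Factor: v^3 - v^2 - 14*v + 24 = (v - 3)*(v^2 + 2*v - 8) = (v - 3)*(v - 2)*(v + 4)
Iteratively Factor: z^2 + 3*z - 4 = (z + 4)*(z - 1)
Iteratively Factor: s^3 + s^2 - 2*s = (s + 2)*(s^2 - s) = s*(s + 2)*(s - 1)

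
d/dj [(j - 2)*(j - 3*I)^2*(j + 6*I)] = 4*j^3 - 6*j^2 + 54*j - 54 - 54*I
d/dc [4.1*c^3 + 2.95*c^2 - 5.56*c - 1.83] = 12.3*c^2 + 5.9*c - 5.56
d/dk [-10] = 0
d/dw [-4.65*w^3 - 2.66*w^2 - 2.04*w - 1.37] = -13.95*w^2 - 5.32*w - 2.04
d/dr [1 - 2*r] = -2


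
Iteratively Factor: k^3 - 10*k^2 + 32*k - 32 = (k - 4)*(k^2 - 6*k + 8) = (k - 4)^2*(k - 2)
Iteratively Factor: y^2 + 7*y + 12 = (y + 3)*(y + 4)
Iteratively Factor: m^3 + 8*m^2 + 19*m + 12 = (m + 1)*(m^2 + 7*m + 12) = (m + 1)*(m + 4)*(m + 3)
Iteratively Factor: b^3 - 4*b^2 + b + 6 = (b - 3)*(b^2 - b - 2) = (b - 3)*(b - 2)*(b + 1)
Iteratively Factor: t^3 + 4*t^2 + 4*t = (t + 2)*(t^2 + 2*t) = (t + 2)^2*(t)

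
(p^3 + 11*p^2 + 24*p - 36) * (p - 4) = p^4 + 7*p^3 - 20*p^2 - 132*p + 144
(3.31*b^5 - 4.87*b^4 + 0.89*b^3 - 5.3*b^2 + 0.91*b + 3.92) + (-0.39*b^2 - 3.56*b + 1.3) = 3.31*b^5 - 4.87*b^4 + 0.89*b^3 - 5.69*b^2 - 2.65*b + 5.22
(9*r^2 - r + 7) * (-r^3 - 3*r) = -9*r^5 + r^4 - 34*r^3 + 3*r^2 - 21*r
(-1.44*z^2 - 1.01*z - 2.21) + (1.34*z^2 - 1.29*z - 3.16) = -0.0999999999999999*z^2 - 2.3*z - 5.37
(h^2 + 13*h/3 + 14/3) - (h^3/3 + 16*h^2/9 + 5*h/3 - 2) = -h^3/3 - 7*h^2/9 + 8*h/3 + 20/3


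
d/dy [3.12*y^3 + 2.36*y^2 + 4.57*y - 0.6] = 9.36*y^2 + 4.72*y + 4.57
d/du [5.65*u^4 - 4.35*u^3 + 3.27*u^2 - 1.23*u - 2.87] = 22.6*u^3 - 13.05*u^2 + 6.54*u - 1.23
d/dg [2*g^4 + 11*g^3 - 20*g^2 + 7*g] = 8*g^3 + 33*g^2 - 40*g + 7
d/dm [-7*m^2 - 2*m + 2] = -14*m - 2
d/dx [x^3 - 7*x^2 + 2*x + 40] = 3*x^2 - 14*x + 2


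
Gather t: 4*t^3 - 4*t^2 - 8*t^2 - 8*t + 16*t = 4*t^3 - 12*t^2 + 8*t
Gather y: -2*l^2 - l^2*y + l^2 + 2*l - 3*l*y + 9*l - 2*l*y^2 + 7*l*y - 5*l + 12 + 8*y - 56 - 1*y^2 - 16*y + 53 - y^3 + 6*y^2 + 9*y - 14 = -l^2 + 6*l - y^3 + y^2*(5 - 2*l) + y*(-l^2 + 4*l + 1) - 5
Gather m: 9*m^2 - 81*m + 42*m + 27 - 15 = 9*m^2 - 39*m + 12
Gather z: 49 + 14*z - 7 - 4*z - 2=10*z + 40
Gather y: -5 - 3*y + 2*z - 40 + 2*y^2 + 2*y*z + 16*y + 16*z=2*y^2 + y*(2*z + 13) + 18*z - 45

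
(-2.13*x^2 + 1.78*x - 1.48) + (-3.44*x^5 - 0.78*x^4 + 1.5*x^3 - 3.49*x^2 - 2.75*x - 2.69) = -3.44*x^5 - 0.78*x^4 + 1.5*x^3 - 5.62*x^2 - 0.97*x - 4.17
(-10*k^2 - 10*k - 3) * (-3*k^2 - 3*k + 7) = 30*k^4 + 60*k^3 - 31*k^2 - 61*k - 21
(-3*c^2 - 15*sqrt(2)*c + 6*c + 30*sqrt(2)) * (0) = 0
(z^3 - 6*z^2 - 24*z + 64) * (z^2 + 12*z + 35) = z^5 + 6*z^4 - 61*z^3 - 434*z^2 - 72*z + 2240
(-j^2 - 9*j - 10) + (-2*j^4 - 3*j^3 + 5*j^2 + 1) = -2*j^4 - 3*j^3 + 4*j^2 - 9*j - 9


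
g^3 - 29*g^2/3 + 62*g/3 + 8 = (g - 6)*(g - 4)*(g + 1/3)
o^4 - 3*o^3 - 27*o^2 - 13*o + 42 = (o - 7)*(o - 1)*(o + 2)*(o + 3)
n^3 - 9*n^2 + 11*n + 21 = (n - 7)*(n - 3)*(n + 1)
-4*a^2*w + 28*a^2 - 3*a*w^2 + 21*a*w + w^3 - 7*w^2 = (-4*a + w)*(a + w)*(w - 7)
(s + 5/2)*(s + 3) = s^2 + 11*s/2 + 15/2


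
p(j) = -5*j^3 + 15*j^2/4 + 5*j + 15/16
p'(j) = -15*j^2 + 15*j/2 + 5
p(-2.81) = 127.44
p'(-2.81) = -134.52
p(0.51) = 3.80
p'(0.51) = 4.92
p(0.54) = 3.94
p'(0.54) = 4.68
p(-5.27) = 810.55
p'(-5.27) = -451.12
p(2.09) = -17.88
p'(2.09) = -44.85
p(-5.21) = 783.78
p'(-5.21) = -441.24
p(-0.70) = 0.99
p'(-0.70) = -7.60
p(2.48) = -39.86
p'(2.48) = -68.66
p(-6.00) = 1185.94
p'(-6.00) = -580.00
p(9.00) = -3295.31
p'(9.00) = -1142.50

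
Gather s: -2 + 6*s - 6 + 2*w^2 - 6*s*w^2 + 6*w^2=s*(6 - 6*w^2) + 8*w^2 - 8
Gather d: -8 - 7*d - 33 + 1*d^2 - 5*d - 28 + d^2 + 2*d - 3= 2*d^2 - 10*d - 72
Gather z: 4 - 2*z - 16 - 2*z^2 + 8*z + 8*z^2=6*z^2 + 6*z - 12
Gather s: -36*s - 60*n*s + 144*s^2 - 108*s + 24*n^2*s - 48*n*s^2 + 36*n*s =s^2*(144 - 48*n) + s*(24*n^2 - 24*n - 144)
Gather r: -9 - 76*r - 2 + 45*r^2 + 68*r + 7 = 45*r^2 - 8*r - 4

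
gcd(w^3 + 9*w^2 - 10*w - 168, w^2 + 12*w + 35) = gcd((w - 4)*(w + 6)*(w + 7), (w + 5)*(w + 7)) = w + 7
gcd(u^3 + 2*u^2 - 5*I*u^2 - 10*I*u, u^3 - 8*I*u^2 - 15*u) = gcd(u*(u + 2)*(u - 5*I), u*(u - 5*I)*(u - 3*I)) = u^2 - 5*I*u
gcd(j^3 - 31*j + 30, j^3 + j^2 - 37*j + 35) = j^2 - 6*j + 5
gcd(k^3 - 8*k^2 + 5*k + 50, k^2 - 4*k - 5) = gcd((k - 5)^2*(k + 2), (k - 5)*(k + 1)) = k - 5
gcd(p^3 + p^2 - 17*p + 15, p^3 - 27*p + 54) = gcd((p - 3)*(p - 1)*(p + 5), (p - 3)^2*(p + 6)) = p - 3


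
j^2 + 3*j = j*(j + 3)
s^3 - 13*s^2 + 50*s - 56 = (s - 7)*(s - 4)*(s - 2)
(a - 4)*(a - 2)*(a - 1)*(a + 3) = a^4 - 4*a^3 - 7*a^2 + 34*a - 24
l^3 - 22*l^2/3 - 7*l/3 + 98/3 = (l - 7)*(l - 7/3)*(l + 2)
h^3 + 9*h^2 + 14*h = h*(h + 2)*(h + 7)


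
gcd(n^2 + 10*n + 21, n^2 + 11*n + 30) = 1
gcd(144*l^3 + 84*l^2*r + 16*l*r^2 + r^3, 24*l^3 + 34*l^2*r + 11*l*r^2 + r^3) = 24*l^2 + 10*l*r + r^2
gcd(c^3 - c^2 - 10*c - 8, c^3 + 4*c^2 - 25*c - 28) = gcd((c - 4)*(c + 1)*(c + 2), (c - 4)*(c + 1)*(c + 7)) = c^2 - 3*c - 4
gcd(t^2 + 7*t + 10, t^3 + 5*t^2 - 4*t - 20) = t^2 + 7*t + 10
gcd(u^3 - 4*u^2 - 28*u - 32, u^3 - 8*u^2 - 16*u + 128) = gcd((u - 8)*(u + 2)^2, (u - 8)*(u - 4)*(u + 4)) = u - 8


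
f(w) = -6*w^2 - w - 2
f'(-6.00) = 71.00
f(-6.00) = -212.00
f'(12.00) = -145.00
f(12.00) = -878.00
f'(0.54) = -7.48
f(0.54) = -4.29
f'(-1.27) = 14.24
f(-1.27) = -10.41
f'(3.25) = -40.00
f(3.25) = -68.62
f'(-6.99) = 82.88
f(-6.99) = -288.17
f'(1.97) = -24.64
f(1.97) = -27.26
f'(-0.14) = 0.68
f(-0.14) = -1.98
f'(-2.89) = 33.68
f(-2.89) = -49.22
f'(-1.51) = 17.12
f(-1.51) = -14.17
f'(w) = -12*w - 1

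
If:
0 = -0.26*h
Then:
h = 0.00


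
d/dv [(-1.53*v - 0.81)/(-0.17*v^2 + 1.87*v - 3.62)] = (-0.2601*v^2 - 0.2754*v + 7.0533)/(0.0289*v^4 - 0.6358*v^3 + 4.7277*v^2 - 13.5388*v + 13.1044)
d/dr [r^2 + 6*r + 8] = 2*r + 6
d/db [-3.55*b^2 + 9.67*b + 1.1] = 9.67 - 7.1*b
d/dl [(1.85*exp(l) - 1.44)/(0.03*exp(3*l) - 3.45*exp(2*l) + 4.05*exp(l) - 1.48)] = (-0.111*exp(3*l) + 6.5121*exp(2*l) - 9.936*exp(l) + 3.094)*exp(l)/(0.0009*exp(6*l) - 0.207*exp(5*l) + 12.1455*exp(4*l) - 28.0338*exp(3*l) + 26.6145*exp(2*l) - 11.988*exp(l) + 2.1904)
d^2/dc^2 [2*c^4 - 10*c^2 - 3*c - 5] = 24*c^2 - 20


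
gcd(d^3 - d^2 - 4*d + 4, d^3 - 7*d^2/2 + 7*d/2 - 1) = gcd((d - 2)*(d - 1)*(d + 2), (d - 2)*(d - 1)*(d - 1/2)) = d^2 - 3*d + 2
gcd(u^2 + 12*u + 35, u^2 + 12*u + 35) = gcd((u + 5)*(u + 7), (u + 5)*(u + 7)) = u^2 + 12*u + 35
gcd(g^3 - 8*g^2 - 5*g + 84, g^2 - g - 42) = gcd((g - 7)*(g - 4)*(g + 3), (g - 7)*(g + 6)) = g - 7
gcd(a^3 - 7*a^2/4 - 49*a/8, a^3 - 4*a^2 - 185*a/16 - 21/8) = a + 7/4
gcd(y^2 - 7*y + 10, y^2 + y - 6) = y - 2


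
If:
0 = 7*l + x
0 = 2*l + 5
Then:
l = -5/2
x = 35/2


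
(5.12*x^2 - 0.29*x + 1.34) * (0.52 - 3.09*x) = -15.8208*x^3 + 3.5585*x^2 - 4.2914*x + 0.6968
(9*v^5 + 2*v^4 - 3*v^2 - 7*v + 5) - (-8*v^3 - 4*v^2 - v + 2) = 9*v^5 + 2*v^4 + 8*v^3 + v^2 - 6*v + 3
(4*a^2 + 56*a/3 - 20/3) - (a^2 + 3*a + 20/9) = 3*a^2 + 47*a/3 - 80/9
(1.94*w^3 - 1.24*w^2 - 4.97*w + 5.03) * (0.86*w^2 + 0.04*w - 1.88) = 1.6684*w^5 - 0.9888*w^4 - 7.971*w^3 + 6.4582*w^2 + 9.5448*w - 9.4564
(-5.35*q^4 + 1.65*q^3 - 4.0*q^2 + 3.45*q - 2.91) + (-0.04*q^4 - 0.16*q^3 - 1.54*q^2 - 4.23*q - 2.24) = -5.39*q^4 + 1.49*q^3 - 5.54*q^2 - 0.78*q - 5.15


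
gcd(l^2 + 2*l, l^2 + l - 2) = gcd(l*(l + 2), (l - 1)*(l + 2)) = l + 2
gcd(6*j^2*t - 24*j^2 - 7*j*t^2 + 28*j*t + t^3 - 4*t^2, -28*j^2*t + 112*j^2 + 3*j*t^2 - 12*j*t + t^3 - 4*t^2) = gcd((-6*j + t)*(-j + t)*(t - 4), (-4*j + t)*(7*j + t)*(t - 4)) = t - 4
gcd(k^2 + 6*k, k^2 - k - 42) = k + 6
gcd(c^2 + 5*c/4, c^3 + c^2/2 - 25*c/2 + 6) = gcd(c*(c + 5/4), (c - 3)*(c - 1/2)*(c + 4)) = 1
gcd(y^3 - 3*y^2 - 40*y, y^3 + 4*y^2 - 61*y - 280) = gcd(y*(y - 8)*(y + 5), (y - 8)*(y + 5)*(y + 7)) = y^2 - 3*y - 40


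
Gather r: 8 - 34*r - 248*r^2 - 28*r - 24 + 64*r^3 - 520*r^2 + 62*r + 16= 64*r^3 - 768*r^2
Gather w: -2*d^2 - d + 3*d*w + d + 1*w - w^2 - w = -2*d^2 + 3*d*w - w^2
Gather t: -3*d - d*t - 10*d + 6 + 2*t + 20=-13*d + t*(2 - d) + 26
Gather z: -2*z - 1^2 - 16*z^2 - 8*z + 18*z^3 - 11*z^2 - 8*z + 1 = 18*z^3 - 27*z^2 - 18*z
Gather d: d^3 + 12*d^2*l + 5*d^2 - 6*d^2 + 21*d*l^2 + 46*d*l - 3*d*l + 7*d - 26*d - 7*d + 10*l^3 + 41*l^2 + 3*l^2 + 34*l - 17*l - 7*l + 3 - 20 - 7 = d^3 + d^2*(12*l - 1) + d*(21*l^2 + 43*l - 26) + 10*l^3 + 44*l^2 + 10*l - 24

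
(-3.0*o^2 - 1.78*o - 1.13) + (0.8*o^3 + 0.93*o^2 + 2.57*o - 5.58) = 0.8*o^3 - 2.07*o^2 + 0.79*o - 6.71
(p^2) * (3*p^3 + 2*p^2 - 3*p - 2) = 3*p^5 + 2*p^4 - 3*p^3 - 2*p^2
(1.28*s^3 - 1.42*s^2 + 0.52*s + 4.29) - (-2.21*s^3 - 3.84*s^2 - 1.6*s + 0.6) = 3.49*s^3 + 2.42*s^2 + 2.12*s + 3.69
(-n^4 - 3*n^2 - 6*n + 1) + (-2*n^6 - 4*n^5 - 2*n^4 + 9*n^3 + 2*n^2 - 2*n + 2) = -2*n^6 - 4*n^5 - 3*n^4 + 9*n^3 - n^2 - 8*n + 3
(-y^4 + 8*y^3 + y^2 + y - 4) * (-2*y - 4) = 2*y^5 - 12*y^4 - 34*y^3 - 6*y^2 + 4*y + 16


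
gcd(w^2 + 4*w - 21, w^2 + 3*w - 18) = w - 3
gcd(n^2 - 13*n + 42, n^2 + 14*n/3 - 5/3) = 1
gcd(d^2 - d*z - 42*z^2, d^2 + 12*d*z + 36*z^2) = d + 6*z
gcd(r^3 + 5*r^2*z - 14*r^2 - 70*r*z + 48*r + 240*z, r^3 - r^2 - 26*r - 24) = r - 6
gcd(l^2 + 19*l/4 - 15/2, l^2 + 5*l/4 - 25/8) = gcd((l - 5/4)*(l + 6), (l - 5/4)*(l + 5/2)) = l - 5/4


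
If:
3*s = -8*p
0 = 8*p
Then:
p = 0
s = 0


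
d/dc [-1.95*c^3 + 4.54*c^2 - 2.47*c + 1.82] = -5.85*c^2 + 9.08*c - 2.47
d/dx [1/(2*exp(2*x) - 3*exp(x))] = (3 - 4*exp(x))*exp(-x)/(2*exp(x) - 3)^2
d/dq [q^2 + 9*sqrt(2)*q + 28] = 2*q + 9*sqrt(2)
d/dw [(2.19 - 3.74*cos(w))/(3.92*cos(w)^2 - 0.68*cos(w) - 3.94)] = (-14.6608*cos(w)^2 + 17.1696*cos(w) - 16.2248)*sin(w)/(15.3664*cos(w)^4 - 5.3312*cos(w)^3 - 30.4272*cos(w)^2 + 5.3584*cos(w) + 15.5236)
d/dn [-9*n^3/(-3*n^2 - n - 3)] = 9*n^2*(9*n^2 - n*(6*n + 1) + 3*n + 9)/(3*n^2 + n + 3)^2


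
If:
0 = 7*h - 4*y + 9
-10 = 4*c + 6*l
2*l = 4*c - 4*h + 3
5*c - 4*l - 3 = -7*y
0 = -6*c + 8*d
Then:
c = -207/128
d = -621/512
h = -55/96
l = -113/192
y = 479/384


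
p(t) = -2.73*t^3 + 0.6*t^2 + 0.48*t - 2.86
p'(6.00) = -287.16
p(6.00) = -568.06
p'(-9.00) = -673.71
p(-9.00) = 2031.59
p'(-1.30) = -14.92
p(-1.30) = 3.53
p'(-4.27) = -153.97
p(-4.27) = 218.57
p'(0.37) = -0.20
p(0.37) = -2.74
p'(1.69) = -20.88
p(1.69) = -13.51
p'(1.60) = -18.57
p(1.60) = -11.74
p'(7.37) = -435.53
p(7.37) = -1059.59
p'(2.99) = -69.15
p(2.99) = -69.04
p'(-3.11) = -82.47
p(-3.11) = 83.57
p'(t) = -8.19*t^2 + 1.2*t + 0.48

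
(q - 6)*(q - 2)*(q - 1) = q^3 - 9*q^2 + 20*q - 12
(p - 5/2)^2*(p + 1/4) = p^3 - 19*p^2/4 + 5*p + 25/16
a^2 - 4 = (a - 2)*(a + 2)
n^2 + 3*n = n*(n + 3)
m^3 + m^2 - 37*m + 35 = (m - 5)*(m - 1)*(m + 7)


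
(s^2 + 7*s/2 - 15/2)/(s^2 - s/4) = 2*(2*s^2 + 7*s - 15)/(s*(4*s - 1))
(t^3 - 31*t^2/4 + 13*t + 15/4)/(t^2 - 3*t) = t - 19/4 - 5/(4*t)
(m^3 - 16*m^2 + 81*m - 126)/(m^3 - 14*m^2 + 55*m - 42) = (m - 3)/(m - 1)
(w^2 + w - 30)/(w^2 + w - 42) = (w^2 + w - 30)/(w^2 + w - 42)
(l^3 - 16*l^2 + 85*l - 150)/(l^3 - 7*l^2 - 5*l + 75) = (l - 6)/(l + 3)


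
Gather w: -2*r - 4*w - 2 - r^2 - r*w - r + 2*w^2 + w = -r^2 - 3*r + 2*w^2 + w*(-r - 3) - 2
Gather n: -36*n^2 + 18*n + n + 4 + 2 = -36*n^2 + 19*n + 6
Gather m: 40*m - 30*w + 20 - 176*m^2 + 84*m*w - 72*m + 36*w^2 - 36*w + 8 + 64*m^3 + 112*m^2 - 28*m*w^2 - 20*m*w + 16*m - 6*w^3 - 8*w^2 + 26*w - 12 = 64*m^3 - 64*m^2 + m*(-28*w^2 + 64*w - 16) - 6*w^3 + 28*w^2 - 40*w + 16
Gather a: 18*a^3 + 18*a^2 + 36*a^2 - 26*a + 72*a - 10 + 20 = 18*a^3 + 54*a^2 + 46*a + 10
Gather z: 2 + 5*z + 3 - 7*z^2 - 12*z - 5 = -7*z^2 - 7*z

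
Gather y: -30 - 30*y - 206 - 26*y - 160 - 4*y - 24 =-60*y - 420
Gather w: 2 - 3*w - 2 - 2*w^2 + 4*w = -2*w^2 + w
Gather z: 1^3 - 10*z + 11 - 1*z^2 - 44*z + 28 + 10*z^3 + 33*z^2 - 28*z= 10*z^3 + 32*z^2 - 82*z + 40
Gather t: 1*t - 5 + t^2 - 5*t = t^2 - 4*t - 5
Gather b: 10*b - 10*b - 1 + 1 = 0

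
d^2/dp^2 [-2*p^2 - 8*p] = -4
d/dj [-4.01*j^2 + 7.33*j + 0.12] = 7.33 - 8.02*j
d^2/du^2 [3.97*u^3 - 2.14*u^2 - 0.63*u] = 23.82*u - 4.28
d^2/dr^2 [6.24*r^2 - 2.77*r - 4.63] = 12.4800000000000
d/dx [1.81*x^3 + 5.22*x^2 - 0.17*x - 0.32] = 5.43*x^2 + 10.44*x - 0.17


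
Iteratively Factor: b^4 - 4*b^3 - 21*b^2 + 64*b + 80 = (b + 1)*(b^3 - 5*b^2 - 16*b + 80) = (b + 1)*(b + 4)*(b^2 - 9*b + 20) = (b - 4)*(b + 1)*(b + 4)*(b - 5)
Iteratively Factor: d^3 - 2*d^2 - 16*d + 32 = (d - 4)*(d^2 + 2*d - 8) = (d - 4)*(d + 4)*(d - 2)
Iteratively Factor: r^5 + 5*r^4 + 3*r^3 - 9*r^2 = (r)*(r^4 + 5*r^3 + 3*r^2 - 9*r) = r*(r + 3)*(r^3 + 2*r^2 - 3*r) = r*(r - 1)*(r + 3)*(r^2 + 3*r) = r*(r - 1)*(r + 3)^2*(r)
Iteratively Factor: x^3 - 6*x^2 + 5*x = (x)*(x^2 - 6*x + 5) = x*(x - 1)*(x - 5)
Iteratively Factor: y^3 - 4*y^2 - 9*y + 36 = (y - 3)*(y^2 - y - 12) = (y - 3)*(y + 3)*(y - 4)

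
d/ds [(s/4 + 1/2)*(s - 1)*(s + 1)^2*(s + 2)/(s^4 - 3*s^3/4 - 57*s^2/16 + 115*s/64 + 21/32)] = 16*(64*s^8 - 96*s^7 - 1372*s^6 - 1692*s^5 + 1827*s^4 + 2706*s^3 - 1633*s^2 - 1908*s + 124)/(4096*s^8 - 6144*s^7 - 26880*s^6 + 36608*s^5 + 46320*s^4 - 56472*s^3 - 5927*s^2 + 9660*s + 1764)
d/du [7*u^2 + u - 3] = 14*u + 1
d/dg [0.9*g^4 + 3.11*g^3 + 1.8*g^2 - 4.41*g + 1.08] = 3.6*g^3 + 9.33*g^2 + 3.6*g - 4.41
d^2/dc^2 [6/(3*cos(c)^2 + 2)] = 36*(6*sin(c)^4 + sin(c)^2 - 5)/(3*sin(c)^2 - 5)^3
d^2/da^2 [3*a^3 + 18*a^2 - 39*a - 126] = 18*a + 36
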